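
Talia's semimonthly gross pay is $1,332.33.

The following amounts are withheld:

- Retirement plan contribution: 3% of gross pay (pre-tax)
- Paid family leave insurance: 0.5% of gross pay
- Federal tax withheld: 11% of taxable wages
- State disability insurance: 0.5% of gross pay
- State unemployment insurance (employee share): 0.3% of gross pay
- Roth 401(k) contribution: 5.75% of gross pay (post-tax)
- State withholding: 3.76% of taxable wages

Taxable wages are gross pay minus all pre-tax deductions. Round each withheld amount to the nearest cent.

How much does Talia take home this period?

$1,007.68

Retirement plan contribution: $1,332.33 × 0.03 = $39.97
Taxable wages = $1,332.33 − $39.97 = $1,292.36
State withholding: $1,292.36 × 0.0376 = $48.59
Federal tax withheld: $1,292.36 × 0.11 = $142.16
State unemployment insurance (employee share): $1,332.33 × 0.003 = $4.00
State disability insurance: $1,332.33 × 0.005 = $6.66
Paid family leave insurance: $1,332.33 × 0.005 = $6.66
Roth 401(k) contribution: $1,332.33 × 0.0575 = $76.61
Total deductions = $39.97 + $48.59 + $142.16 + $4.00 + $6.66 + $6.66 + $76.61 = $324.65
Net pay = $1,332.33 − $324.65 = $1,007.68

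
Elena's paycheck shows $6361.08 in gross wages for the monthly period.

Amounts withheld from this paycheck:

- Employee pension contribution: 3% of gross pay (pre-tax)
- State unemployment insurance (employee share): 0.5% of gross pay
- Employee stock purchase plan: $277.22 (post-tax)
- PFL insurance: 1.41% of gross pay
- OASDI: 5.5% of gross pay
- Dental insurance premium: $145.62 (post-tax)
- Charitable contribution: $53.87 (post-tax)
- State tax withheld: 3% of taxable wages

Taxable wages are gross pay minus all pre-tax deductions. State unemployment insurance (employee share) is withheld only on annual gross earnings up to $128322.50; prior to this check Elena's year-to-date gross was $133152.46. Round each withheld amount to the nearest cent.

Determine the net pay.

$5068.88

Employee pension contribution: $6361.08 × 0.03 = $190.83
Taxable wages = $6361.08 − $190.83 = $6170.25
State tax withheld: $6170.25 × 0.03 = $185.11
PFL insurance: $6361.08 × 0.0141 = $89.69
OASDI: $6361.08 × 0.055 = $349.86
State unemployment insurance (employee share): annual cap $128322.50 already reached (YTD $133152.46), so $0.00
Employee stock purchase plan: $277.22
Dental insurance premium: $145.62
Charitable contribution: $53.87
Total deductions = $190.83 + $185.11 + $89.69 + $349.86 + $0.00 + $277.22 + $145.62 + $53.87 = $1292.20
Net pay = $6361.08 − $1292.20 = $5068.88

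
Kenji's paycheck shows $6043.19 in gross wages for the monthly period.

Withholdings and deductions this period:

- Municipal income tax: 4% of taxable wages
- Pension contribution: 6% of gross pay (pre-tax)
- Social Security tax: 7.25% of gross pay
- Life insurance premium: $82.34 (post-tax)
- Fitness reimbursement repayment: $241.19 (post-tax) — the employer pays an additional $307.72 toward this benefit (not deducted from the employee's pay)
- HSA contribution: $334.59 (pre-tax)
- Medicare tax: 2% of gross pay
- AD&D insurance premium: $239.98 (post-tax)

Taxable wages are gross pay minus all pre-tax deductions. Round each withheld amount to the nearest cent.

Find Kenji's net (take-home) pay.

Pension contribution: $6043.19 × 0.06 = $362.59
HSA contribution: $334.59
Pre-tax total = $362.59 + $334.59 = $697.18
Taxable wages = $6043.19 − $697.18 = $5346.01
Municipal income tax: $5346.01 × 0.04 = $213.84
Social Security tax: $6043.19 × 0.0725 = $438.13
Medicare tax: $6043.19 × 0.02 = $120.86
AD&D insurance premium: $239.98
Fitness reimbursement repayment: $241.19
Life insurance premium: $82.34
(Employer's $307.72 toward fitness reimbursement repayment is not withheld from the employee.)
Total deductions = $362.59 + $334.59 + $213.84 + $438.13 + $120.86 + $239.98 + $241.19 + $82.34 = $2033.52
Net pay = $6043.19 − $2033.52 = $4009.67

$4009.67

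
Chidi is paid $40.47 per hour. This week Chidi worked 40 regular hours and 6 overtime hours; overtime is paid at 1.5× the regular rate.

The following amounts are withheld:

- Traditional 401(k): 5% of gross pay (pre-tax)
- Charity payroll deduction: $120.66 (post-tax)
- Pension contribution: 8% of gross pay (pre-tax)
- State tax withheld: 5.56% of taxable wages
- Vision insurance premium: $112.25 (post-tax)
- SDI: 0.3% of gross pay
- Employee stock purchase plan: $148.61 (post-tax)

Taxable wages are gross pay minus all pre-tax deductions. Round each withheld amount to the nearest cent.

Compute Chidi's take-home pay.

$1,241.85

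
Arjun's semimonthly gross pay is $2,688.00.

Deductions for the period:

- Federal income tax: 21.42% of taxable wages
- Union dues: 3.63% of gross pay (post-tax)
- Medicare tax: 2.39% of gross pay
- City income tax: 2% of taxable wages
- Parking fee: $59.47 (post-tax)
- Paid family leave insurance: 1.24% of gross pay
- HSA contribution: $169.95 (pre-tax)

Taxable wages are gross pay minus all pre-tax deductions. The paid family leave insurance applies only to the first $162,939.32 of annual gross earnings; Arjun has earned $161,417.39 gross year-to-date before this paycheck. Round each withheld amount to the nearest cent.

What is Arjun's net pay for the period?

$1,688.17

HSA contribution: $169.95
Taxable wages = $2,688.00 − $169.95 = $2,518.05
City income tax: $2,518.05 × 0.02 = $50.36
Federal income tax: $2,518.05 × 0.2142 = $539.37
Medicare tax: $2,688.00 × 0.0239 = $64.24
Paid family leave insurance: only $162,939.32 − $161,417.39 = $1,521.93 of this check is subject → $1,521.93 × 0.0124 = $18.87
Parking fee: $59.47
Union dues: $2,688.00 × 0.0363 = $97.57
Total deductions = $169.95 + $50.36 + $539.37 + $64.24 + $18.87 + $59.47 + $97.57 = $999.83
Net pay = $2,688.00 − $999.83 = $1,688.17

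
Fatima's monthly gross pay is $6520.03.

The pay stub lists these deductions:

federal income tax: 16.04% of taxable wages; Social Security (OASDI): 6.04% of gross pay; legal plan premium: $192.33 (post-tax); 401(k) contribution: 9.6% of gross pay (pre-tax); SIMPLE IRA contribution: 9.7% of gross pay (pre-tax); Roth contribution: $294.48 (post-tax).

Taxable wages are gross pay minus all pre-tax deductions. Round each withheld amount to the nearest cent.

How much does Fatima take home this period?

401(k) contribution: $6520.03 × 0.096 = $625.92
SIMPLE IRA contribution: $6520.03 × 0.097 = $632.44
Pre-tax total = $625.92 + $632.44 = $1258.36
Taxable wages = $6520.03 − $1258.36 = $5261.67
Federal income tax: $5261.67 × 0.1604 = $843.97
Social Security (OASDI): $6520.03 × 0.0604 = $393.81
Roth contribution: $294.48
Legal plan premium: $192.33
Total deductions = $625.92 + $632.44 + $843.97 + $393.81 + $294.48 + $192.33 = $2982.95
Net pay = $6520.03 − $2982.95 = $3537.08

$3537.08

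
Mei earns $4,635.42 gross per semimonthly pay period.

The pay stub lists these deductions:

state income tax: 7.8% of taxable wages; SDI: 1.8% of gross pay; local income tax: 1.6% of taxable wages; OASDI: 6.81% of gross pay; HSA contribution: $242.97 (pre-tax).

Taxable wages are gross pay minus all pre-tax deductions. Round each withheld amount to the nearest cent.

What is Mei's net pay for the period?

$3,580.45

HSA contribution: $242.97
Taxable wages = $4,635.42 − $242.97 = $4,392.45
Local income tax: $4,392.45 × 0.016 = $70.28
State income tax: $4,392.45 × 0.078 = $342.61
SDI: $4,635.42 × 0.018 = $83.44
OASDI: $4,635.42 × 0.0681 = $315.67
Total deductions = $242.97 + $70.28 + $342.61 + $83.44 + $315.67 = $1,054.97
Net pay = $4,635.42 − $1,054.97 = $3,580.45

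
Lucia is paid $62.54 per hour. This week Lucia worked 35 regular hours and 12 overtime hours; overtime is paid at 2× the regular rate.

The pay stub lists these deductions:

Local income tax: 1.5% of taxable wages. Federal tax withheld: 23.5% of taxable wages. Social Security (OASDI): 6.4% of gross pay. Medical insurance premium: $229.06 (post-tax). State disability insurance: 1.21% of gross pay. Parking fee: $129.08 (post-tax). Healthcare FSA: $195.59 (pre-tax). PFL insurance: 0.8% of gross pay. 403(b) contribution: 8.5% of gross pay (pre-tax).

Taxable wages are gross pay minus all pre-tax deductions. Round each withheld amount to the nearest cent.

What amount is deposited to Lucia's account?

Regular pay: 35 × $62.54 = $2188.90
Overtime pay: 12 × $62.54 × 2 = $1500.96
Gross pay = $2188.90 + $1500.96 = $3689.86
Healthcare FSA: $195.59
403(b) contribution: $3689.86 × 0.085 = $313.64
Pre-tax total = $195.59 + $313.64 = $509.23
Taxable wages = $3689.86 − $509.23 = $3180.63
Federal tax withheld: $3180.63 × 0.235 = $747.45
Local income tax: $3180.63 × 0.015 = $47.71
PFL insurance: $3689.86 × 0.008 = $29.52
State disability insurance: $3689.86 × 0.0121 = $44.65
Social Security (OASDI): $3689.86 × 0.064 = $236.15
Medical insurance premium: $229.06
Parking fee: $129.08
Total deductions = $195.59 + $313.64 + $747.45 + $47.71 + $29.52 + $44.65 + $236.15 + $229.06 + $129.08 = $1972.85
Net pay = $3689.86 − $1972.85 = $1717.01

$1717.01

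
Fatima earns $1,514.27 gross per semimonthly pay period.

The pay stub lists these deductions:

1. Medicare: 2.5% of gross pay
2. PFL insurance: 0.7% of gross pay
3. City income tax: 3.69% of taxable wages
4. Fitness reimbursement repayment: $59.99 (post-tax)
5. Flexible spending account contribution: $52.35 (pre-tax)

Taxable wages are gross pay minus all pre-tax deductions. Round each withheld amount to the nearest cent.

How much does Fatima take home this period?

$1,299.53

Flexible spending account contribution: $52.35
Taxable wages = $1,514.27 − $52.35 = $1,461.92
City income tax: $1,461.92 × 0.0369 = $53.94
Medicare: $1,514.27 × 0.025 = $37.86
PFL insurance: $1,514.27 × 0.007 = $10.60
Fitness reimbursement repayment: $59.99
Total deductions = $52.35 + $53.94 + $37.86 + $10.60 + $59.99 = $214.74
Net pay = $1,514.27 − $214.74 = $1,299.53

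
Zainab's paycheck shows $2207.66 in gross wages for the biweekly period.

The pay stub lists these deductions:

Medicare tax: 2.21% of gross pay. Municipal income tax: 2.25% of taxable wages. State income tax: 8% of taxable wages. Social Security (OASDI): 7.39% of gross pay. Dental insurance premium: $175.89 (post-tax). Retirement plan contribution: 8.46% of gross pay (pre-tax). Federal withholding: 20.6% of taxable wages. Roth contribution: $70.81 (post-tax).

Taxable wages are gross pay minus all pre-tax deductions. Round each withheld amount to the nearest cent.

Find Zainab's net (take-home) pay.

Retirement plan contribution: $2207.66 × 0.0846 = $186.77
Taxable wages = $2207.66 − $186.77 = $2020.89
Federal withholding: $2020.89 × 0.206 = $416.30
State income tax: $2020.89 × 0.08 = $161.67
Municipal income tax: $2020.89 × 0.0225 = $45.47
Social Security (OASDI): $2207.66 × 0.0739 = $163.15
Medicare tax: $2207.66 × 0.0221 = $48.79
Roth contribution: $70.81
Dental insurance premium: $175.89
Total deductions = $186.77 + $416.30 + $161.67 + $45.47 + $163.15 + $48.79 + $70.81 + $175.89 = $1268.85
Net pay = $2207.66 − $1268.85 = $938.81

$938.81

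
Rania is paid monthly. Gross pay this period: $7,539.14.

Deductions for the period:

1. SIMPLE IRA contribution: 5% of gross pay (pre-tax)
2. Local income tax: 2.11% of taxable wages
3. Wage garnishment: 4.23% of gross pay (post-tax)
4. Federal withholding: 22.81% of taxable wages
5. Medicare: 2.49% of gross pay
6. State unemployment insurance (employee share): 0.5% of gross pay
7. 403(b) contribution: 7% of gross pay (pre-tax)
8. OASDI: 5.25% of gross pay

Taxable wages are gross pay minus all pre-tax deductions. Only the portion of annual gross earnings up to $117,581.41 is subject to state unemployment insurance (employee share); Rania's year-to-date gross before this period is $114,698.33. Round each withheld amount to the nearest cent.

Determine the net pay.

SIMPLE IRA contribution: $7,539.14 × 0.05 = $376.96
403(b) contribution: $7,539.14 × 0.07 = $527.74
Pre-tax total = $376.96 + $527.74 = $904.70
Taxable wages = $7,539.14 − $904.70 = $6,634.44
Local income tax: $6,634.44 × 0.0211 = $139.99
Federal withholding: $6,634.44 × 0.2281 = $1,513.32
OASDI: $7,539.14 × 0.0525 = $395.80
Medicare: $7,539.14 × 0.0249 = $187.72
State unemployment insurance (employee share): only $117,581.41 − $114,698.33 = $2,883.08 of this check is subject → $2,883.08 × 0.005 = $14.42
Wage garnishment: $7,539.14 × 0.0423 = $318.91
Total deductions = $376.96 + $527.74 + $139.99 + $1,513.32 + $395.80 + $187.72 + $14.42 + $318.91 = $3,474.86
Net pay = $7,539.14 − $3,474.86 = $4,064.28

$4,064.28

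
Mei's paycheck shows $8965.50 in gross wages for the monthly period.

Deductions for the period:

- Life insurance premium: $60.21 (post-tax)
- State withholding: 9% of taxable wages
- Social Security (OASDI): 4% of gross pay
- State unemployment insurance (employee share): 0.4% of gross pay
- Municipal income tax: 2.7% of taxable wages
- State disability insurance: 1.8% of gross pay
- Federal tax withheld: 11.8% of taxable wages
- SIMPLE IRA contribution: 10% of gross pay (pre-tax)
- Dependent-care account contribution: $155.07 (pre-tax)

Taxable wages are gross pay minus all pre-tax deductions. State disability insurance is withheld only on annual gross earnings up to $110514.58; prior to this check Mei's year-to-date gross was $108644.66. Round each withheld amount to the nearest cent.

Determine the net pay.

Dependent-care account contribution: $155.07
SIMPLE IRA contribution: $8965.50 × 0.1 = $896.55
Pre-tax total = $155.07 + $896.55 = $1051.62
Taxable wages = $8965.50 − $1051.62 = $7913.88
Federal tax withheld: $7913.88 × 0.118 = $933.84
State withholding: $7913.88 × 0.09 = $712.25
Municipal income tax: $7913.88 × 0.027 = $213.67
Social Security (OASDI): $8965.50 × 0.04 = $358.62
State unemployment insurance (employee share): $8965.50 × 0.004 = $35.86
State disability insurance: only $110514.58 − $108644.66 = $1869.92 of this check is subject → $1869.92 × 0.018 = $33.66
Life insurance premium: $60.21
Total deductions = $155.07 + $896.55 + $933.84 + $712.25 + $213.67 + $358.62 + $35.86 + $33.66 + $60.21 = $3399.73
Net pay = $8965.50 − $3399.73 = $5565.77

$5565.77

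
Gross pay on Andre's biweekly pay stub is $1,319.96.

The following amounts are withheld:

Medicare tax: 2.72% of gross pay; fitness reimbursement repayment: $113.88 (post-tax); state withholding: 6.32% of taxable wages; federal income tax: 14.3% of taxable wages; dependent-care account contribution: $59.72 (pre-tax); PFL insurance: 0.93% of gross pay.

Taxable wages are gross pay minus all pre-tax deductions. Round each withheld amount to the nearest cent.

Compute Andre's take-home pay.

$838.32

Dependent-care account contribution: $59.72
Taxable wages = $1,319.96 − $59.72 = $1,260.24
State withholding: $1,260.24 × 0.0632 = $79.65
Federal income tax: $1,260.24 × 0.143 = $180.21
Medicare tax: $1,319.96 × 0.0272 = $35.90
PFL insurance: $1,319.96 × 0.0093 = $12.28
Fitness reimbursement repayment: $113.88
Total deductions = $59.72 + $79.65 + $180.21 + $35.90 + $12.28 + $113.88 = $481.64
Net pay = $1,319.96 − $481.64 = $838.32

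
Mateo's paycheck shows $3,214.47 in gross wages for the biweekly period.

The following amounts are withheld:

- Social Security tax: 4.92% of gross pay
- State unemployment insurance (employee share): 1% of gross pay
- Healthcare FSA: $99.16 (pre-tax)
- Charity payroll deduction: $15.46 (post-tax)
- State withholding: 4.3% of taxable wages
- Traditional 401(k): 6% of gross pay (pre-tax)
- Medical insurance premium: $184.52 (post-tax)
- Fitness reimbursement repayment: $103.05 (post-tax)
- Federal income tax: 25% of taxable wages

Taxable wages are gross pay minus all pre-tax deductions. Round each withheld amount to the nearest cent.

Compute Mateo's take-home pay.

Traditional 401(k): $3,214.47 × 0.06 = $192.87
Healthcare FSA: $99.16
Pre-tax total = $192.87 + $99.16 = $292.03
Taxable wages = $3,214.47 − $292.03 = $2,922.44
State withholding: $2,922.44 × 0.043 = $125.66
Federal income tax: $2,922.44 × 0.25 = $730.61
Social Security tax: $3,214.47 × 0.0492 = $158.15
State unemployment insurance (employee share): $3,214.47 × 0.01 = $32.14
Fitness reimbursement repayment: $103.05
Charity payroll deduction: $15.46
Medical insurance premium: $184.52
Total deductions = $192.87 + $99.16 + $125.66 + $730.61 + $158.15 + $32.14 + $103.05 + $15.46 + $184.52 = $1,641.62
Net pay = $3,214.47 − $1,641.62 = $1,572.85

$1,572.85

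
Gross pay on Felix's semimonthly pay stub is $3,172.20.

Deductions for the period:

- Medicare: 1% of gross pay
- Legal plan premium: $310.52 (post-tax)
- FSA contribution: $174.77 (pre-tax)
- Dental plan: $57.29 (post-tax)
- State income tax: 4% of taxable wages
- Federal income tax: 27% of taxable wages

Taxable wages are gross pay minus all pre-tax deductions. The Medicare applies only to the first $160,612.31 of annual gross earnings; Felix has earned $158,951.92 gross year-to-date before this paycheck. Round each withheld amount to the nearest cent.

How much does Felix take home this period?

$1,683.81

FSA contribution: $174.77
Taxable wages = $3,172.20 − $174.77 = $2,997.43
Federal income tax: $2,997.43 × 0.27 = $809.31
State income tax: $2,997.43 × 0.04 = $119.90
Medicare: only $160,612.31 − $158,951.92 = $1,660.39 of this check is subject → $1,660.39 × 0.01 = $16.60
Dental plan: $57.29
Legal plan premium: $310.52
Total deductions = $174.77 + $809.31 + $119.90 + $16.60 + $57.29 + $310.52 = $1,488.39
Net pay = $3,172.20 − $1,488.39 = $1,683.81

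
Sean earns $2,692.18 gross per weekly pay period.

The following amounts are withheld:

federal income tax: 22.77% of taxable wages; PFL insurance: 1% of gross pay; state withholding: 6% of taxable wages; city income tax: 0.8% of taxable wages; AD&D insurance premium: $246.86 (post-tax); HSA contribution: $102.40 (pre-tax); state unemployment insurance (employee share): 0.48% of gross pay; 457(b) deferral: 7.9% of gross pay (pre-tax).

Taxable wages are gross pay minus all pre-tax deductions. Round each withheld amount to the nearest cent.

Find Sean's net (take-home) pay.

457(b) deferral: $2,692.18 × 0.079 = $212.68
HSA contribution: $102.40
Pre-tax total = $212.68 + $102.40 = $315.08
Taxable wages = $2,692.18 − $315.08 = $2,377.10
City income tax: $2,377.10 × 0.008 = $19.02
Federal income tax: $2,377.10 × 0.2277 = $541.27
State withholding: $2,377.10 × 0.06 = $142.63
PFL insurance: $2,692.18 × 0.01 = $26.92
State unemployment insurance (employee share): $2,692.18 × 0.0048 = $12.92
AD&D insurance premium: $246.86
Total deductions = $212.68 + $102.40 + $19.02 + $541.27 + $142.63 + $26.92 + $12.92 + $246.86 = $1,304.70
Net pay = $2,692.18 − $1,304.70 = $1,387.48

$1,387.48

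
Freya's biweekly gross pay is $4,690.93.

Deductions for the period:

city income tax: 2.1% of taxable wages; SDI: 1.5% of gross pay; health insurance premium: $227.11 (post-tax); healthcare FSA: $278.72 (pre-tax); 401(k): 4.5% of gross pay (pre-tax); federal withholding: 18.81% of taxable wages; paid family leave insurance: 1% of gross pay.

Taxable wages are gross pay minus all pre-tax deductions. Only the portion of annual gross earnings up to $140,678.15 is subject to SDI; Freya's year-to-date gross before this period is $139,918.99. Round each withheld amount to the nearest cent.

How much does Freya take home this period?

$3,037.26

401(k): $4,690.93 × 0.045 = $211.09
Healthcare FSA: $278.72
Pre-tax total = $211.09 + $278.72 = $489.81
Taxable wages = $4,690.93 − $489.81 = $4,201.12
Federal withholding: $4,201.12 × 0.1881 = $790.23
City income tax: $4,201.12 × 0.021 = $88.22
SDI: only $140,678.15 − $139,918.99 = $759.16 of this check is subject → $759.16 × 0.015 = $11.39
Paid family leave insurance: $4,690.93 × 0.01 = $46.91
Health insurance premium: $227.11
Total deductions = $211.09 + $278.72 + $790.23 + $88.22 + $11.39 + $46.91 + $227.11 = $1,653.67
Net pay = $4,690.93 − $1,653.67 = $3,037.26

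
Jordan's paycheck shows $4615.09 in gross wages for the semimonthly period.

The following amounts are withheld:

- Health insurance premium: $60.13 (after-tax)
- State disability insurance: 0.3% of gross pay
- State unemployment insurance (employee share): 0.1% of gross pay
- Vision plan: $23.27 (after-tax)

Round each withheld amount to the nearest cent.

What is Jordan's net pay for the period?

$4513.22

State disability insurance: $4615.09 × 0.003 = $13.85
State unemployment insurance (employee share): $4615.09 × 0.001 = $4.62
Health insurance premium: $60.13
Vision plan: $23.27
Total deductions = $13.85 + $4.62 + $60.13 + $23.27 = $101.87
Net pay = $4615.09 − $101.87 = $4513.22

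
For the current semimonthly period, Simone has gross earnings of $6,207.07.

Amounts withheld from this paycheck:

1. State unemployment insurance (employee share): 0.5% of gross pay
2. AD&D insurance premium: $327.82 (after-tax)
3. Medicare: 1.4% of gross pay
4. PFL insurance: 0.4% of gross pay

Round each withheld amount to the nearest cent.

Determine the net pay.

$5,736.48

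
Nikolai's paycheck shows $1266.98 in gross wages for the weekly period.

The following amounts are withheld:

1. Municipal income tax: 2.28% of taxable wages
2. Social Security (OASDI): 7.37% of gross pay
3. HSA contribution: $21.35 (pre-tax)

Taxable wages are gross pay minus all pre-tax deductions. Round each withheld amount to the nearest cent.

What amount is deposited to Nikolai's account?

HSA contribution: $21.35
Taxable wages = $1266.98 − $21.35 = $1245.63
Municipal income tax: $1245.63 × 0.0228 = $28.40
Social Security (OASDI): $1266.98 × 0.0737 = $93.38
Total deductions = $21.35 + $28.40 + $93.38 = $143.13
Net pay = $1266.98 − $143.13 = $1123.85

$1123.85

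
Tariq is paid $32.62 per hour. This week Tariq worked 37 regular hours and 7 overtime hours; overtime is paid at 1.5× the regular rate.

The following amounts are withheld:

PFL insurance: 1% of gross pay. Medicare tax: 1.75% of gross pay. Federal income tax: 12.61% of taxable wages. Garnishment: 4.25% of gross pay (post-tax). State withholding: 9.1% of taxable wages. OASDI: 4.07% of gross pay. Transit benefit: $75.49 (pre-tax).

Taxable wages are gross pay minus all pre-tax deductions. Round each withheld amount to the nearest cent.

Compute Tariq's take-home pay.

$982.44

Regular pay: 37 × $32.62 = $1206.94
Overtime pay: 7 × $32.62 × 1.5 = $342.51
Gross pay = $1206.94 + $342.51 = $1549.45
Transit benefit: $75.49
Taxable wages = $1549.45 − $75.49 = $1473.96
Federal income tax: $1473.96 × 0.1261 = $185.87
State withholding: $1473.96 × 0.091 = $134.13
OASDI: $1549.45 × 0.0407 = $63.06
PFL insurance: $1549.45 × 0.01 = $15.49
Medicare tax: $1549.45 × 0.0175 = $27.12
Garnishment: $1549.45 × 0.0425 = $65.85
Total deductions = $75.49 + $185.87 + $134.13 + $63.06 + $15.49 + $27.12 + $65.85 = $567.01
Net pay = $1549.45 − $567.01 = $982.44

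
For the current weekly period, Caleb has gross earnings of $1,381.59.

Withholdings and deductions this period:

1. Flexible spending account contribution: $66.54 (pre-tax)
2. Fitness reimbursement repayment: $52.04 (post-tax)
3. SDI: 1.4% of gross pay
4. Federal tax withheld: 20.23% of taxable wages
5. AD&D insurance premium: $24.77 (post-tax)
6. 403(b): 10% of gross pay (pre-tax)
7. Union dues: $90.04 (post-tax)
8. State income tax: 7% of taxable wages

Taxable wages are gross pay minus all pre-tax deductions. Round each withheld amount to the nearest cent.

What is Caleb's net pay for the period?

$670.24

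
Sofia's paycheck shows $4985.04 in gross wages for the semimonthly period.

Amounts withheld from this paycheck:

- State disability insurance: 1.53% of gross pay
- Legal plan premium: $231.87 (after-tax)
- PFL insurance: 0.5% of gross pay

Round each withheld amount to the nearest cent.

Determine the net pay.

State disability insurance: $4985.04 × 0.0153 = $76.27
PFL insurance: $4985.04 × 0.005 = $24.93
Legal plan premium: $231.87
Total deductions = $76.27 + $24.93 + $231.87 = $333.07
Net pay = $4985.04 − $333.07 = $4651.97

$4651.97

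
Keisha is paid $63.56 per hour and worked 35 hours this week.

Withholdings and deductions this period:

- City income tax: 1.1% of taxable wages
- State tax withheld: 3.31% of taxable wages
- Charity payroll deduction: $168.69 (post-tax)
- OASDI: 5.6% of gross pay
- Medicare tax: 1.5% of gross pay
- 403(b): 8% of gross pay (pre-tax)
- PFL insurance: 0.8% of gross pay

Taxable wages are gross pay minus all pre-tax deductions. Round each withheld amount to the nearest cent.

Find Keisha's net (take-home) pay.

$1,611.94

Gross pay: 35 × $63.56 = $2,224.60
403(b): $2,224.60 × 0.08 = $177.97
Taxable wages = $2,224.60 − $177.97 = $2,046.63
State tax withheld: $2,046.63 × 0.0331 = $67.74
City income tax: $2,046.63 × 0.011 = $22.51
PFL insurance: $2,224.60 × 0.008 = $17.80
OASDI: $2,224.60 × 0.056 = $124.58
Medicare tax: $2,224.60 × 0.015 = $33.37
Charity payroll deduction: $168.69
Total deductions = $177.97 + $67.74 + $22.51 + $17.80 + $124.58 + $33.37 + $168.69 = $612.66
Net pay = $2,224.60 − $612.66 = $1,611.94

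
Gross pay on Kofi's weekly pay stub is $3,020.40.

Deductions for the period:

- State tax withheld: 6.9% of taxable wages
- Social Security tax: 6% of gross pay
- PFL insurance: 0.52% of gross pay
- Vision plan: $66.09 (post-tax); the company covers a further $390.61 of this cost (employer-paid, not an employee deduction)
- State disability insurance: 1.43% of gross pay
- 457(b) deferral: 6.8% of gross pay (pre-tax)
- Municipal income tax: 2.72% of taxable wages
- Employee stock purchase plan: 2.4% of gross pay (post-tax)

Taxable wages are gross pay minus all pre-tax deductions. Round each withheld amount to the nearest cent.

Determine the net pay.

$2,165.50

457(b) deferral: $3,020.40 × 0.068 = $205.39
Taxable wages = $3,020.40 − $205.39 = $2,815.01
State tax withheld: $2,815.01 × 0.069 = $194.24
Municipal income tax: $2,815.01 × 0.0272 = $76.57
Social Security tax: $3,020.40 × 0.06 = $181.22
State disability insurance: $3,020.40 × 0.0143 = $43.19
PFL insurance: $3,020.40 × 0.0052 = $15.71
Employee stock purchase plan: $3,020.40 × 0.024 = $72.49
Vision plan: $66.09
(Employer's $390.61 toward vision plan is not withheld from the employee.)
Total deductions = $205.39 + $194.24 + $76.57 + $181.22 + $43.19 + $15.71 + $72.49 + $66.09 = $854.90
Net pay = $3,020.40 − $854.90 = $2,165.50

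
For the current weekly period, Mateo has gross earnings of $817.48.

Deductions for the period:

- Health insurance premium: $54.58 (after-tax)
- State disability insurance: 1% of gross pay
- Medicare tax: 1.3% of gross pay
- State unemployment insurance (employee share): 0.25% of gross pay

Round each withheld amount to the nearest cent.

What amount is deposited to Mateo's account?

$742.06

State disability insurance: $817.48 × 0.01 = $8.17
State unemployment insurance (employee share): $817.48 × 0.0025 = $2.04
Medicare tax: $817.48 × 0.013 = $10.63
Health insurance premium: $54.58
Total deductions = $8.17 + $2.04 + $10.63 + $54.58 = $75.42
Net pay = $817.48 − $75.42 = $742.06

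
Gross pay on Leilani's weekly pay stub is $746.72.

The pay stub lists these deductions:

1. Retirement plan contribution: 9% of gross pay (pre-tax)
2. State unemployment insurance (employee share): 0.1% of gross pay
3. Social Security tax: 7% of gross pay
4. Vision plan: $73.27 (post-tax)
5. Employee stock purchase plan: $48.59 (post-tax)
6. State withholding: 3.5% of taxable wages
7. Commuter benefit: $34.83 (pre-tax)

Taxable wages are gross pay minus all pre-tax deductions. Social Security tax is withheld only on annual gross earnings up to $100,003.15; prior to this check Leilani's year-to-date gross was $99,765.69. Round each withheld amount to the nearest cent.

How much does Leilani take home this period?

$482.90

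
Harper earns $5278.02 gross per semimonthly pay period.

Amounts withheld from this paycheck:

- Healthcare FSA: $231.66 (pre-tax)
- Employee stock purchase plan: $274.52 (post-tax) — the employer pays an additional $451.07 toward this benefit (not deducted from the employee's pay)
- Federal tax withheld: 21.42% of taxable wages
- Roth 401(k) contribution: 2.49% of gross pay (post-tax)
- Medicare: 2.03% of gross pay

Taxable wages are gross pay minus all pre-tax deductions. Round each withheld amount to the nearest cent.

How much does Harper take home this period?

$3452.35

Healthcare FSA: $231.66
Taxable wages = $5278.02 − $231.66 = $5046.36
Federal tax withheld: $5046.36 × 0.2142 = $1080.93
Medicare: $5278.02 × 0.0203 = $107.14
Roth 401(k) contribution: $5278.02 × 0.0249 = $131.42
Employee stock purchase plan: $274.52
(Employer's $451.07 toward employee stock purchase plan is not withheld from the employee.)
Total deductions = $231.66 + $1080.93 + $107.14 + $131.42 + $274.52 = $1825.67
Net pay = $5278.02 − $1825.67 = $3452.35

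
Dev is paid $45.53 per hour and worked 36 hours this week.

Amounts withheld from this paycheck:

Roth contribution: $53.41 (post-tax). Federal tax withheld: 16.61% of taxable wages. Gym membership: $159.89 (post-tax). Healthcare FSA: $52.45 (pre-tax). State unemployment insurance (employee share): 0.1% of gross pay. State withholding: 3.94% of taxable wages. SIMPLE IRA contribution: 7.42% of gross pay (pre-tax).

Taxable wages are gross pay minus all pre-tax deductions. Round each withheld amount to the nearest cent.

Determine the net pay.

Gross pay: 36 × $45.53 = $1639.08
Healthcare FSA: $52.45
SIMPLE IRA contribution: $1639.08 × 0.0742 = $121.62
Pre-tax total = $52.45 + $121.62 = $174.07
Taxable wages = $1639.08 − $174.07 = $1465.01
Federal tax withheld: $1465.01 × 0.1661 = $243.34
State withholding: $1465.01 × 0.0394 = $57.72
State unemployment insurance (employee share): $1639.08 × 0.001 = $1.64
Roth contribution: $53.41
Gym membership: $159.89
Total deductions = $52.45 + $121.62 + $243.34 + $57.72 + $1.64 + $53.41 + $159.89 = $690.07
Net pay = $1639.08 − $690.07 = $949.01

$949.01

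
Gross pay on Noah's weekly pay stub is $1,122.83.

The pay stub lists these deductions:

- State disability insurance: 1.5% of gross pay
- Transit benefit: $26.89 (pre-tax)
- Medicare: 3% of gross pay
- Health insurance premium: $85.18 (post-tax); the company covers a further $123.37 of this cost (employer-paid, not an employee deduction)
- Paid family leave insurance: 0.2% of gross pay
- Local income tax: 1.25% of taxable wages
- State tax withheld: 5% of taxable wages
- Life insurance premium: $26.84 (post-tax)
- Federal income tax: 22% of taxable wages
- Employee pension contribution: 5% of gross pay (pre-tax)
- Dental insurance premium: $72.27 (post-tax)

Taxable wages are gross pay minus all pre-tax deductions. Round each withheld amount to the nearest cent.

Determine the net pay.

Transit benefit: $26.89
Employee pension contribution: $1,122.83 × 0.05 = $56.14
Pre-tax total = $26.89 + $56.14 = $83.03
Taxable wages = $1,122.83 − $83.03 = $1,039.80
State tax withheld: $1,039.80 × 0.05 = $51.99
Federal income tax: $1,039.80 × 0.22 = $228.76
Local income tax: $1,039.80 × 0.0125 = $13.00
Paid family leave insurance: $1,122.83 × 0.002 = $2.25
Medicare: $1,122.83 × 0.03 = $33.68
State disability insurance: $1,122.83 × 0.015 = $16.84
Dental insurance premium: $72.27
Life insurance premium: $26.84
Health insurance premium: $85.18
(Employer's $123.37 toward health insurance premium is not withheld from the employee.)
Total deductions = $26.89 + $56.14 + $51.99 + $228.76 + $13.00 + $2.25 + $33.68 + $16.84 + $72.27 + $26.84 + $85.18 = $613.84
Net pay = $1,122.83 − $613.84 = $508.99

$508.99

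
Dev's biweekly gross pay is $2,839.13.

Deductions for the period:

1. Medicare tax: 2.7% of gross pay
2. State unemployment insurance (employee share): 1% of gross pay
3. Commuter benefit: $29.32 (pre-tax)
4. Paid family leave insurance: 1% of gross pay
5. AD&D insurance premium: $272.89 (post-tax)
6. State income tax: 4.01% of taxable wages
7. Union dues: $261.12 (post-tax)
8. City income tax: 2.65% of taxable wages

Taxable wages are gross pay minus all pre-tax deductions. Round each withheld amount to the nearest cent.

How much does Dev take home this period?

$1,955.23

Commuter benefit: $29.32
Taxable wages = $2,839.13 − $29.32 = $2,809.81
City income tax: $2,809.81 × 0.0265 = $74.46
State income tax: $2,809.81 × 0.0401 = $112.67
State unemployment insurance (employee share): $2,839.13 × 0.01 = $28.39
Medicare tax: $2,839.13 × 0.027 = $76.66
Paid family leave insurance: $2,839.13 × 0.01 = $28.39
AD&D insurance premium: $272.89
Union dues: $261.12
Total deductions = $29.32 + $74.46 + $112.67 + $28.39 + $76.66 + $28.39 + $272.89 + $261.12 = $883.90
Net pay = $2,839.13 − $883.90 = $1,955.23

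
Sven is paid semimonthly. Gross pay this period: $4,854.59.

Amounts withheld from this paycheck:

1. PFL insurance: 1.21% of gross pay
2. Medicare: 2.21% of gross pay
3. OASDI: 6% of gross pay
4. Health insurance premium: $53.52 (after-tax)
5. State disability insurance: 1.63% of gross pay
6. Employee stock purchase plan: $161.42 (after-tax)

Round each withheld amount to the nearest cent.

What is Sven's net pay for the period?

$4,103.21

Medicare: $4,854.59 × 0.0221 = $107.29
State disability insurance: $4,854.59 × 0.0163 = $79.13
PFL insurance: $4,854.59 × 0.0121 = $58.74
OASDI: $4,854.59 × 0.06 = $291.28
Health insurance premium: $53.52
Employee stock purchase plan: $161.42
Total deductions = $107.29 + $79.13 + $58.74 + $291.28 + $53.52 + $161.42 = $751.38
Net pay = $4,854.59 − $751.38 = $4,103.21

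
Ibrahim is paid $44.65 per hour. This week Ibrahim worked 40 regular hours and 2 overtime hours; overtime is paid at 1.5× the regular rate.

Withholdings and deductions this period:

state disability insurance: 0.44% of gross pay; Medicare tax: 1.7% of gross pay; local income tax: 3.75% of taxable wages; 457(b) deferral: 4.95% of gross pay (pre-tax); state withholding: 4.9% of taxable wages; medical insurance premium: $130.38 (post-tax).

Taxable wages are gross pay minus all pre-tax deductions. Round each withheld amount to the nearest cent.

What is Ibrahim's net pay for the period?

$1,495.59

Regular pay: 40 × $44.65 = $1,786.00
Overtime pay: 2 × $44.65 × 1.5 = $133.95
Gross pay = $1,786.00 + $133.95 = $1,919.95
457(b) deferral: $1,919.95 × 0.0495 = $95.04
Taxable wages = $1,919.95 − $95.04 = $1,824.91
Local income tax: $1,824.91 × 0.0375 = $68.43
State withholding: $1,824.91 × 0.049 = $89.42
Medicare tax: $1,919.95 × 0.017 = $32.64
State disability insurance: $1,919.95 × 0.0044 = $8.45
Medical insurance premium: $130.38
Total deductions = $95.04 + $68.43 + $89.42 + $32.64 + $8.45 + $130.38 = $424.36
Net pay = $1,919.95 − $424.36 = $1,495.59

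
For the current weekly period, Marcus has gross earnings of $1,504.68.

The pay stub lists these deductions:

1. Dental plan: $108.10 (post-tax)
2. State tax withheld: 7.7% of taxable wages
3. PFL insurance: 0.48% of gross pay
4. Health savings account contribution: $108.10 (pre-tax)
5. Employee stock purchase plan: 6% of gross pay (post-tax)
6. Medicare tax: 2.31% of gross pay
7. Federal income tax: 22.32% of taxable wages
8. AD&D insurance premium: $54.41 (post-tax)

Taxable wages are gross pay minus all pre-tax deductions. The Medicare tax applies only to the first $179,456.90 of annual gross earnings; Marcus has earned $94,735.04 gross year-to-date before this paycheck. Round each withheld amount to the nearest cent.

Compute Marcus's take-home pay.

$682.55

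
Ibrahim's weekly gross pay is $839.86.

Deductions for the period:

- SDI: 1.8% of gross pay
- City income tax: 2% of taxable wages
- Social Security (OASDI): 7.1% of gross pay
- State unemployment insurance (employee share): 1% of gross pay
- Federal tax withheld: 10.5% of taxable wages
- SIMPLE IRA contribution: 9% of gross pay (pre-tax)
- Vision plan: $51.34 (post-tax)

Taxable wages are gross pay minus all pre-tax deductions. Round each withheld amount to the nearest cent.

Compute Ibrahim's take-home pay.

$534.24

SIMPLE IRA contribution: $839.86 × 0.09 = $75.59
Taxable wages = $839.86 − $75.59 = $764.27
Federal tax withheld: $764.27 × 0.105 = $80.25
City income tax: $764.27 × 0.02 = $15.29
State unemployment insurance (employee share): $839.86 × 0.01 = $8.40
SDI: $839.86 × 0.018 = $15.12
Social Security (OASDI): $839.86 × 0.071 = $59.63
Vision plan: $51.34
Total deductions = $75.59 + $80.25 + $15.29 + $8.40 + $15.12 + $59.63 + $51.34 = $305.62
Net pay = $839.86 − $305.62 = $534.24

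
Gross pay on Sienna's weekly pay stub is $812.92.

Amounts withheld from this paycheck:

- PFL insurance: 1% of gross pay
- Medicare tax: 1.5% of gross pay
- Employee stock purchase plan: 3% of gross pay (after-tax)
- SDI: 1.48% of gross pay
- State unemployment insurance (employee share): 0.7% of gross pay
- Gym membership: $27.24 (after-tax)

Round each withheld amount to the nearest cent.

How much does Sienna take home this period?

$723.25

PFL insurance: $812.92 × 0.01 = $8.13
SDI: $812.92 × 0.0148 = $12.03
State unemployment insurance (employee share): $812.92 × 0.007 = $5.69
Medicare tax: $812.92 × 0.015 = $12.19
Gym membership: $27.24
Employee stock purchase plan: $812.92 × 0.03 = $24.39
Total deductions = $8.13 + $12.03 + $5.69 + $12.19 + $27.24 + $24.39 = $89.67
Net pay = $812.92 − $89.67 = $723.25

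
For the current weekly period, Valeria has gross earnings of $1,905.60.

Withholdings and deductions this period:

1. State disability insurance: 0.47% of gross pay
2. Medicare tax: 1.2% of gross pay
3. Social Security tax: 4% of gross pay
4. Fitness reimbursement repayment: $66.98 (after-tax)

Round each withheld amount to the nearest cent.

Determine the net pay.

$1,730.57

State disability insurance: $1,905.60 × 0.0047 = $8.96
Social Security tax: $1,905.60 × 0.04 = $76.22
Medicare tax: $1,905.60 × 0.012 = $22.87
Fitness reimbursement repayment: $66.98
Total deductions = $8.96 + $76.22 + $22.87 + $66.98 = $175.03
Net pay = $1,905.60 − $175.03 = $1,730.57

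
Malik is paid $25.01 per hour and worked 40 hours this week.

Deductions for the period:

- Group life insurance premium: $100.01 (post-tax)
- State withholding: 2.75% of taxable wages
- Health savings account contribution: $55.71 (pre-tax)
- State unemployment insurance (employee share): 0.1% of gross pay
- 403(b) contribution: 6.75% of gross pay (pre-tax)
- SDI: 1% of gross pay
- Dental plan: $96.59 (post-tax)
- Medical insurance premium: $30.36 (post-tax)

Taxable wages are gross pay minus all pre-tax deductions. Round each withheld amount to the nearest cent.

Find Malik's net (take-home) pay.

$615.08

Gross pay: 40 × $25.01 = $1000.40
Health savings account contribution: $55.71
403(b) contribution: $1000.40 × 0.0675 = $67.53
Pre-tax total = $55.71 + $67.53 = $123.24
Taxable wages = $1000.40 − $123.24 = $877.16
State withholding: $877.16 × 0.0275 = $24.12
State unemployment insurance (employee share): $1000.40 × 0.001 = $1.00
SDI: $1000.40 × 0.01 = $10.00
Dental plan: $96.59
Medical insurance premium: $30.36
Group life insurance premium: $100.01
Total deductions = $55.71 + $67.53 + $24.12 + $1.00 + $10.00 + $96.59 + $30.36 + $100.01 = $385.32
Net pay = $1000.40 − $385.32 = $615.08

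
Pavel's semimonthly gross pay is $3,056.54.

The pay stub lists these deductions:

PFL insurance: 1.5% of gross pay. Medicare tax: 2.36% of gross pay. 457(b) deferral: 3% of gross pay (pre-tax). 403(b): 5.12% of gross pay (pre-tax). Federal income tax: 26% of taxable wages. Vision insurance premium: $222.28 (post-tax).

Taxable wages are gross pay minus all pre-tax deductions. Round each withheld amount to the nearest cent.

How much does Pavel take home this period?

$1,737.92

403(b): $3,056.54 × 0.0512 = $156.49
457(b) deferral: $3,056.54 × 0.03 = $91.70
Pre-tax total = $156.49 + $91.70 = $248.19
Taxable wages = $3,056.54 − $248.19 = $2,808.35
Federal income tax: $2,808.35 × 0.26 = $730.17
PFL insurance: $3,056.54 × 0.015 = $45.85
Medicare tax: $3,056.54 × 0.0236 = $72.13
Vision insurance premium: $222.28
Total deductions = $156.49 + $91.70 + $730.17 + $45.85 + $72.13 + $222.28 = $1,318.62
Net pay = $3,056.54 − $1,318.62 = $1,737.92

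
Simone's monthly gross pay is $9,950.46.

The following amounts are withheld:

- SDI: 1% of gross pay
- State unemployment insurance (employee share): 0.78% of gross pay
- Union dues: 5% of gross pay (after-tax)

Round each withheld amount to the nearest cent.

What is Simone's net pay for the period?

SDI: $9,950.46 × 0.01 = $99.50
State unemployment insurance (employee share): $9,950.46 × 0.0078 = $77.61
Union dues: $9,950.46 × 0.05 = $497.52
Total deductions = $99.50 + $77.61 + $497.52 = $674.63
Net pay = $9,950.46 − $674.63 = $9,275.83

$9,275.83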